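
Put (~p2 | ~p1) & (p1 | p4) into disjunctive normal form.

(~p2 | ~p1) & (p1 | p4)
≡ (~p2 & p1) | (~p2 & p4) | (~p1 & p1) | (~p1 & p4)   [distribute & over |]
≡ (~p2 & p1) | (~p2 & p4) | (~p1 & p4)   [simplify]

(~p2 & p1) | (~p2 & p4) | (~p1 & p4)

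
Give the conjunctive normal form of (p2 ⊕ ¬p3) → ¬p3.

¬p2 ∨ ¬p3

(p2 ⊕ ¬p3) → ¬p3
⇔ ¬(p2 ⊕ ¬p3) ∨ ¬p3   [eliminate →]
⇔ ¬((p2 ∨ ¬p3) ∧ ¬(p2 ∧ ¬p3)) ∨ ¬p3   [expand ⊕]
⇔ ¬(p2 ∨ ¬p3) ∨ ¬¬(p2 ∧ ¬p3) ∨ ¬p3   [De Morgan]
⇔ (¬p2 ∧ ¬¬p3) ∨ ¬¬(p2 ∧ ¬p3) ∨ ¬p3   [De Morgan]
⇔ (¬p2 ∧ p3) ∨ ¬¬(p2 ∧ ¬p3) ∨ ¬p3   [double negation]
⇔ (¬p2 ∧ p3) ∨ (p2 ∧ ¬p3) ∨ ¬p3   [double negation]
⇔ (¬p2 ∨ p2 ∨ ¬p3) ∧ (¬p2 ∨ ¬p3 ∨ ¬p3) ∧ (p3 ∨ p2 ∨ ¬p3) ∧ (p3 ∨ ¬p3 ∨ ¬p3)   [distribute ∨ over ∧]
⇔ ¬p2 ∨ ¬p3   [simplify]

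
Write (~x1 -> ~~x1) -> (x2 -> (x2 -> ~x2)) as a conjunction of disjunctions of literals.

~x1 | ~x2

(~x1 -> ~~x1) -> (x2 -> (x2 -> ~x2))
= ~(~x1 -> ~~x1) | (x2 -> (x2 -> ~x2))   [eliminate ->]
= ~(~~x1 | ~~x1) | (x2 -> (x2 -> ~x2))   [eliminate ->]
= ~(~~x1 | ~~x1) | ~x2 | (x2 -> ~x2)   [eliminate ->]
= ~(~~x1 | ~~x1) | ~x2 | ~x2 | ~x2   [eliminate ->]
= (~~~x1 & ~~~x1) | ~x2 | ~x2 | ~x2   [De Morgan]
= (~x1 & ~~~x1) | ~x2 | ~x2 | ~x2   [double negation]
= (~x1 & ~x1) | ~x2 | ~x2 | ~x2   [double negation]
= (~x1 | ~x2 | ~x2 | ~x2) & (~x1 | ~x2 | ~x2 | ~x2)   [distribute | over &]
= ~x1 | ~x2   [simplify]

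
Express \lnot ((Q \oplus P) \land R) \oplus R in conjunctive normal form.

\lnot ((Q \oplus P) \land R) \oplus R
= (\lnot ((Q \oplus P) \land R) \lor R) \land \lnot (\lnot ((Q \oplus P) \land R) \land R)   — expand \oplus
= (\lnot ((Q \lor P) \land \lnot (Q \land P) \land R) \lor R) \land \lnot (\lnot ((Q \oplus P) \land R) \land R)   — expand \oplus
= (\lnot ((Q \lor P) \land \lnot (Q \land P) \land R) \lor R) \land \lnot (\lnot ((Q \lor P) \land \lnot (Q \land P) \land R) \land R)   — expand \oplus
= (\lnot (Q \lor P) \lor \lnot \lnot (Q \land P) \lor \lnot R \lor R) \land \lnot (\lnot ((Q \lor P) \land \lnot (Q \land P) \land R) \land R)   — De Morgan
= ((\lnot Q \land \lnot P) \lor \lnot \lnot (Q \land P) \lor \lnot R \lor R) \land \lnot (\lnot ((Q \lor P) \land \lnot (Q \land P) \land R) \land R)   — De Morgan
= ((\lnot Q \land \lnot P) \lor (Q \land P) \lor \lnot R \lor R) \land \lnot (\lnot ((Q \lor P) \land \lnot (Q \land P) \land R) \land R)   — double negation
= ((\lnot Q \land \lnot P) \lor (Q \land P) \lor \lnot R \lor R) \land (\lnot \lnot ((Q \lor P) \land \lnot (Q \land P) \land R) \lor \lnot R)   — De Morgan
= ((\lnot Q \land \lnot P) \lor (Q \land P) \lor \lnot R \lor R) \land (((Q \lor P) \land \lnot (Q \land P) \land R) \lor \lnot R)   — double negation
= ((\lnot Q \land \lnot P) \lor (Q \land P) \lor \lnot R \lor R) \land (((Q \lor P) \land (\lnot Q \lor \lnot P) \land R) \lor \lnot R)   — De Morgan
= (\lnot Q \lor Q \lor \lnot R \lor R) \land (\lnot Q \lor P \lor \lnot R \lor R) \land (\lnot P \lor Q \lor \lnot R \lor R) \land (\lnot P \lor P \lor \lnot R \lor R) \land (Q \lor P \lor \lnot R) \land (\lnot Q \lor \lnot P \lor \lnot R) \land (R \lor \lnot R)   — distribute \lor over \land
= (Q \lor P \lor \lnot R) \land (\lnot Q \lor \lnot P \lor \lnot R)   — simplify

(Q \lor P \lor \lnot R) \land (\lnot Q \lor \lnot P \lor \lnot R)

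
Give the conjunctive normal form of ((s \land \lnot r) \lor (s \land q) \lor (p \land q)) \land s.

(\lnot r \lor q) \land s

((s \land \lnot r) \lor (s \land q) \lor (p \land q)) \land s
≡ (s \lor s \lor p) \land (s \lor s \lor q) \land (s \lor q \lor p) \land (s \lor q \lor q) \land (\lnot r \lor s \lor p) \land (\lnot r \lor s \lor q) \land (\lnot r \lor q \lor p) \land (\lnot r \lor q \lor q) \land s   [distribute \lor over \land]
≡ (\lnot r \lor q) \land s   [simplify]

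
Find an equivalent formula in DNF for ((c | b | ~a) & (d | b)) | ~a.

(c & d) | b | ~a

((c | b | ~a) & (d | b)) | ~a
≡ (c & d) | (c & b) | (b & d) | (b & b) | (~a & d) | (~a & b) | ~a   — distribute & over |
≡ (c & d) | b | ~a   — simplify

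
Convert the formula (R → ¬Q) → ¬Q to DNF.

(R → ¬Q) → ¬Q
≡ ¬(R → ¬Q) ∨ ¬Q   [eliminate →]
≡ ¬(¬R ∨ ¬Q) ∨ ¬Q   [eliminate →]
≡ (¬¬R ∧ ¬¬Q) ∨ ¬Q   [De Morgan]
≡ (R ∧ ¬¬Q) ∨ ¬Q   [double negation]
≡ (R ∧ Q) ∨ ¬Q   [double negation]

(R ∧ Q) ∨ ¬Q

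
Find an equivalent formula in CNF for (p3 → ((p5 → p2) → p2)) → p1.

(p3 ∨ p1) ∧ (¬p5 ∨ p2 ∨ p1) ∧ (¬p2 ∨ p1)

(p3 → ((p5 → p2) → p2)) → p1
⇔ ¬(p3 → ((p5 → p2) → p2)) ∨ p1   (eliminate →)
⇔ ¬(¬p3 ∨ ((p5 → p2) → p2)) ∨ p1   (eliminate →)
⇔ ¬(¬p3 ∨ ¬(p5 → p2) ∨ p2) ∨ p1   (eliminate →)
⇔ ¬(¬p3 ∨ ¬(¬p5 ∨ p2) ∨ p2) ∨ p1   (eliminate →)
⇔ (¬¬p3 ∧ ¬¬(¬p5 ∨ p2) ∧ ¬p2) ∨ p1   (De Morgan)
⇔ (p3 ∧ ¬¬(¬p5 ∨ p2) ∧ ¬p2) ∨ p1   (double negation)
⇔ (p3 ∧ (¬p5 ∨ p2) ∧ ¬p2) ∨ p1   (double negation)
⇔ (p3 ∨ p1) ∧ (¬p5 ∨ p2 ∨ p1) ∧ (¬p2 ∨ p1)   (distribute ∨ over ∧)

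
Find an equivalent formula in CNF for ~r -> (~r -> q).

r | q

~r -> (~r -> q)
≡ ~~r | (~r -> q)   [eliminate ->]
≡ ~~r | ~~r | q   [eliminate ->]
≡ r | ~~r | q   [double negation]
≡ r | r | q   [double negation]
≡ r | q   [simplify]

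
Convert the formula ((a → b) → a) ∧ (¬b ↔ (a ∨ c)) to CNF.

((a → b) → a) ∧ (¬b ↔ (a ∨ c))
≡ (¬(a → b) ∨ a) ∧ (¬b ↔ (a ∨ c))   (eliminate →)
≡ (¬(¬a ∨ b) ∨ a) ∧ (¬b ↔ (a ∨ c))   (eliminate →)
≡ (¬(¬a ∨ b) ∨ a) ∧ (¬b → (a ∨ c)) ∧ ((a ∨ c) → ¬b)   (eliminate ↔)
≡ (¬(¬a ∨ b) ∨ a) ∧ (¬¬b ∨ a ∨ c) ∧ ((a ∨ c) → ¬b)   (eliminate →)
≡ (¬(¬a ∨ b) ∨ a) ∧ (¬¬b ∨ a ∨ c) ∧ (¬(a ∨ c) ∨ ¬b)   (eliminate →)
≡ ((¬¬a ∧ ¬b) ∨ a) ∧ (¬¬b ∨ a ∨ c) ∧ (¬(a ∨ c) ∨ ¬b)   (De Morgan)
≡ ((a ∧ ¬b) ∨ a) ∧ (¬¬b ∨ a ∨ c) ∧ (¬(a ∨ c) ∨ ¬b)   (double negation)
≡ ((a ∧ ¬b) ∨ a) ∧ (b ∨ a ∨ c) ∧ (¬(a ∨ c) ∨ ¬b)   (double negation)
≡ ((a ∧ ¬b) ∨ a) ∧ (b ∨ a ∨ c) ∧ ((¬a ∧ ¬c) ∨ ¬b)   (De Morgan)
≡ (a ∨ a) ∧ (¬b ∨ a) ∧ (b ∨ a ∨ c) ∧ (¬a ∨ ¬b) ∧ (¬c ∨ ¬b)   (distribute ∨ over ∧)
≡ a ∧ (¬a ∨ ¬b) ∧ (¬c ∨ ¬b)   (simplify)

a ∧ (¬a ∨ ¬b) ∧ (¬c ∨ ¬b)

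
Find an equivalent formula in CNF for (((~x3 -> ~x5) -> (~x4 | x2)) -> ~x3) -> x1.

(((~x3 -> ~x5) -> (~x4 | x2)) -> ~x3) -> x1
≡ ~(((~x3 -> ~x5) -> (~x4 | x2)) -> ~x3) | x1   [eliminate ->]
≡ ~(~((~x3 -> ~x5) -> (~x4 | x2)) | ~x3) | x1   [eliminate ->]
≡ ~(~(~(~x3 -> ~x5) | ~x4 | x2) | ~x3) | x1   [eliminate ->]
≡ ~(~(~(~~x3 | ~x5) | ~x4 | x2) | ~x3) | x1   [eliminate ->]
≡ (~~(~(~~x3 | ~x5) | ~x4 | x2) & ~~x3) | x1   [De Morgan]
≡ ((~(~~x3 | ~x5) | ~x4 | x2) & ~~x3) | x1   [double negation]
≡ (((~~~x3 & ~~x5) | ~x4 | x2) & ~~x3) | x1   [De Morgan]
≡ (((~x3 & ~~x5) | ~x4 | x2) & ~~x3) | x1   [double negation]
≡ (((~x3 & x5) | ~x4 | x2) & ~~x3) | x1   [double negation]
≡ (((~x3 & x5) | ~x4 | x2) & x3) | x1   [double negation]
≡ (~x3 | ~x4 | x2 | x1) & (x5 | ~x4 | x2 | x1) & (x3 | x1)   [distribute | over &]

(~x3 | ~x4 | x2 | x1) & (x5 | ~x4 | x2 | x1) & (x3 | x1)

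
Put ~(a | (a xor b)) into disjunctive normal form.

~(a | (a xor b))
≡ ~(a | (a & ~b) | (~a & b))   — expand xor
≡ ~a & ~(a & ~b) & ~(~a & b)   — De Morgan
≡ ~a & (~a | ~~b) & ~(~a & b)   — De Morgan
≡ ~a & (~a | b) & ~(~a & b)   — double negation
≡ ~a & (~a | b) & (~~a | ~b)   — De Morgan
≡ ~a & (~a | b) & (a | ~b)   — double negation
≡ (~a & ~a & a) | (~a & ~a & ~b) | (~a & b & a) | (~a & b & ~b)   — distribute & over |
≡ ~a & ~b   — simplify

~a & ~b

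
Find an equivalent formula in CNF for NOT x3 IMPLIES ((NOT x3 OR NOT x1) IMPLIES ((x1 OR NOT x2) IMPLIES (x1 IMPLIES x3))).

NOT x3 IMPLIES ((NOT x3 OR NOT x1) IMPLIES ((x1 OR NOT x2) IMPLIES (x1 IMPLIES x3)))
≡ NOT NOT x3 OR ((NOT x3 OR NOT x1) IMPLIES ((x1 OR NOT x2) IMPLIES (x1 IMPLIES x3)))   (eliminate IMPLIES)
≡ NOT NOT x3 OR NOT (NOT x3 OR NOT x1) OR ((x1 OR NOT x2) IMPLIES (x1 IMPLIES x3))   (eliminate IMPLIES)
≡ NOT NOT x3 OR NOT (NOT x3 OR NOT x1) OR NOT (x1 OR NOT x2) OR (x1 IMPLIES x3)   (eliminate IMPLIES)
≡ NOT NOT x3 OR NOT (NOT x3 OR NOT x1) OR NOT (x1 OR NOT x2) OR NOT x1 OR x3   (eliminate IMPLIES)
≡ x3 OR NOT (NOT x3 OR NOT x1) OR NOT (x1 OR NOT x2) OR NOT x1 OR x3   (double negation)
≡ x3 OR (NOT NOT x3 AND NOT NOT x1) OR NOT (x1 OR NOT x2) OR NOT x1 OR x3   (De Morgan)
≡ x3 OR (x3 AND NOT NOT x1) OR NOT (x1 OR NOT x2) OR NOT x1 OR x3   (double negation)
≡ x3 OR (x3 AND x1) OR NOT (x1 OR NOT x2) OR NOT x1 OR x3   (double negation)
≡ x3 OR (x3 AND x1) OR (NOT x1 AND NOT NOT x2) OR NOT x1 OR x3   (De Morgan)
≡ x3 OR (x3 AND x1) OR (NOT x1 AND x2) OR NOT x1 OR x3   (double negation)
≡ (x3 OR x3 OR NOT x1 OR NOT x1 OR x3) AND (x3 OR x3 OR x2 OR NOT x1 OR x3) AND (x3 OR x1 OR NOT x1 OR NOT x1 OR x3) AND (x3 OR x1 OR x2 OR NOT x1 OR x3)   (distribute OR over AND)
≡ x3 OR NOT x1   (simplify)

x3 OR NOT x1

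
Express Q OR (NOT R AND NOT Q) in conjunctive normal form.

Q OR (NOT R AND NOT Q)
= (Q OR NOT R) AND (Q OR NOT Q)
= Q OR NOT R

Q OR NOT R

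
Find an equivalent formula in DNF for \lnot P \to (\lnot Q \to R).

P \lor Q \lor R

\lnot P \to (\lnot Q \to R)
= \lnot \lnot P \lor (\lnot Q \to R)   — eliminate \to
= \lnot \lnot P \lor \lnot \lnot Q \lor R   — eliminate \to
= P \lor \lnot \lnot Q \lor R   — double negation
= P \lor Q \lor R   — double negation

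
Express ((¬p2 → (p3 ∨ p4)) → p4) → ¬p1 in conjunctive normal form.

(p2 ∨ p3 ∨ p4 ∨ ¬p1) ∧ (¬p4 ∨ ¬p1)

((¬p2 → (p3 ∨ p4)) → p4) → ¬p1
= ¬((¬p2 → (p3 ∨ p4)) → p4) ∨ ¬p1   [eliminate →]
= ¬(¬(¬p2 → (p3 ∨ p4)) ∨ p4) ∨ ¬p1   [eliminate →]
= ¬(¬(¬¬p2 ∨ p3 ∨ p4) ∨ p4) ∨ ¬p1   [eliminate →]
= (¬¬(¬¬p2 ∨ p3 ∨ p4) ∧ ¬p4) ∨ ¬p1   [De Morgan]
= ((¬¬p2 ∨ p3 ∨ p4) ∧ ¬p4) ∨ ¬p1   [double negation]
= ((p2 ∨ p3 ∨ p4) ∧ ¬p4) ∨ ¬p1   [double negation]
= (p2 ∨ p3 ∨ p4 ∨ ¬p1) ∧ (¬p4 ∨ ¬p1)   [distribute ∨ over ∧]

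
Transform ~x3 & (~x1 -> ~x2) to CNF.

~x3 & (~x1 -> ~x2)
= ~x3 & (~~x1 | ~x2)
= ~x3 & (x1 | ~x2)

~x3 & (x1 | ~x2)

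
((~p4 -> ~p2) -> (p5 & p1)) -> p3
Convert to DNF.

((~p4 -> ~p2) -> (p5 & p1)) -> p3
≡ ~((~p4 -> ~p2) -> (p5 & p1)) | p3   — eliminate ->
≡ ~(~(~p4 -> ~p2) | (p5 & p1)) | p3   — eliminate ->
≡ ~(~(~~p4 | ~p2) | (p5 & p1)) | p3   — eliminate ->
≡ (~~(~~p4 | ~p2) & ~(p5 & p1)) | p3   — De Morgan
≡ ((~~p4 | ~p2) & ~(p5 & p1)) | p3   — double negation
≡ ((p4 | ~p2) & ~(p5 & p1)) | p3   — double negation
≡ ((p4 | ~p2) & (~p5 | ~p1)) | p3   — De Morgan
≡ (p4 & ~p5) | (p4 & ~p1) | (~p2 & ~p5) | (~p2 & ~p1) | p3   — distribute & over |

(p4 & ~p5) | (p4 & ~p1) | (~p2 & ~p5) | (~p2 & ~p1) | p3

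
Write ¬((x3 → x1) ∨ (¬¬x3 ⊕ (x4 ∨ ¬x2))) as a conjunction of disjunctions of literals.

¬((x3 → x1) ∨ (¬¬x3 ⊕ (x4 ∨ ¬x2)))
≡ ¬(¬x3 ∨ x1 ∨ (¬¬x3 ⊕ (x4 ∨ ¬x2)))   (eliminate →)
≡ ¬(¬x3 ∨ x1 ∨ ((¬¬x3 ∨ x4 ∨ ¬x2) ∧ ¬(¬¬x3 ∧ (x4 ∨ ¬x2))))   (expand ⊕)
≡ ¬¬x3 ∧ ¬x1 ∧ ¬((¬¬x3 ∨ x4 ∨ ¬x2) ∧ ¬(¬¬x3 ∧ (x4 ∨ ¬x2)))   (De Morgan)
≡ x3 ∧ ¬x1 ∧ ¬((¬¬x3 ∨ x4 ∨ ¬x2) ∧ ¬(¬¬x3 ∧ (x4 ∨ ¬x2)))   (double negation)
≡ x3 ∧ ¬x1 ∧ (¬(¬¬x3 ∨ x4 ∨ ¬x2) ∨ ¬¬(¬¬x3 ∧ (x4 ∨ ¬x2)))   (De Morgan)
≡ x3 ∧ ¬x1 ∧ ((¬¬¬x3 ∧ ¬x4 ∧ ¬¬x2) ∨ ¬¬(¬¬x3 ∧ (x4 ∨ ¬x2)))   (De Morgan)
≡ x3 ∧ ¬x1 ∧ ((¬x3 ∧ ¬x4 ∧ ¬¬x2) ∨ ¬¬(¬¬x3 ∧ (x4 ∨ ¬x2)))   (double negation)
≡ x3 ∧ ¬x1 ∧ ((¬x3 ∧ ¬x4 ∧ x2) ∨ ¬¬(¬¬x3 ∧ (x4 ∨ ¬x2)))   (double negation)
≡ x3 ∧ ¬x1 ∧ ((¬x3 ∧ ¬x4 ∧ x2) ∨ (¬¬x3 ∧ (x4 ∨ ¬x2)))   (double negation)
≡ x3 ∧ ¬x1 ∧ ((¬x3 ∧ ¬x4 ∧ x2) ∨ (x3 ∧ (x4 ∨ ¬x2)))   (double negation)
≡ x3 ∧ ¬x1 ∧ (¬x3 ∨ x3) ∧ (¬x3 ∨ x4 ∨ ¬x2) ∧ (¬x4 ∨ x3) ∧ (¬x4 ∨ x4 ∨ ¬x2) ∧ (x2 ∨ x3) ∧ (x2 ∨ x4 ∨ ¬x2)   (distribute ∨ over ∧)
≡ x3 ∧ ¬x1 ∧ (¬x3 ∨ x4 ∨ ¬x2)   (simplify)

x3 ∧ ¬x1 ∧ (¬x3 ∨ x4 ∨ ¬x2)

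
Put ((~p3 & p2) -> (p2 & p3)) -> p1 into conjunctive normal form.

(~p3 | p1) & (p2 | p1)

((~p3 & p2) -> (p2 & p3)) -> p1
= ~((~p3 & p2) -> (p2 & p3)) | p1   [eliminate ->]
= ~(~(~p3 & p2) | (p2 & p3)) | p1   [eliminate ->]
= (~~(~p3 & p2) & ~(p2 & p3)) | p1   [De Morgan]
= (~p3 & p2 & ~(p2 & p3)) | p1   [double negation]
= (~p3 & p2 & (~p2 | ~p3)) | p1   [De Morgan]
= (~p3 | p1) & (p2 | p1) & (~p2 | ~p3 | p1)   [distribute | over &]
= (~p3 | p1) & (p2 | p1)   [simplify]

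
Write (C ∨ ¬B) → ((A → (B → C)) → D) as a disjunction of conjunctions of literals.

(¬C ∧ B) ∨ D

(C ∨ ¬B) → ((A → (B → C)) → D)
≡ ¬(C ∨ ¬B) ∨ ((A → (B → C)) → D)
≡ ¬(C ∨ ¬B) ∨ ¬(A → (B → C)) ∨ D
≡ ¬(C ∨ ¬B) ∨ ¬(¬A ∨ (B → C)) ∨ D
≡ ¬(C ∨ ¬B) ∨ ¬(¬A ∨ ¬B ∨ C) ∨ D
≡ (¬C ∧ ¬¬B) ∨ ¬(¬A ∨ ¬B ∨ C) ∨ D
≡ (¬C ∧ B) ∨ ¬(¬A ∨ ¬B ∨ C) ∨ D
≡ (¬C ∧ B) ∨ (¬¬A ∧ ¬¬B ∧ ¬C) ∨ D
≡ (¬C ∧ B) ∨ (A ∧ ¬¬B ∧ ¬C) ∨ D
≡ (¬C ∧ B) ∨ (A ∧ B ∧ ¬C) ∨ D
≡ (¬C ∧ B) ∨ D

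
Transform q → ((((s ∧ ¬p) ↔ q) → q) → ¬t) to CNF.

¬q ∨ ¬t

q → ((((s ∧ ¬p) ↔ q) → q) → ¬t)
≡ ¬q ∨ ((((s ∧ ¬p) ↔ q) → q) → ¬t)   [eliminate →]
≡ ¬q ∨ ¬(((s ∧ ¬p) ↔ q) → q) ∨ ¬t   [eliminate →]
≡ ¬q ∨ ¬(¬((s ∧ ¬p) ↔ q) ∨ q) ∨ ¬t   [eliminate →]
≡ ¬q ∨ ¬(¬(((s ∧ ¬p) → q) ∧ (q → (s ∧ ¬p))) ∨ q) ∨ ¬t   [eliminate ↔]
≡ ¬q ∨ ¬(¬((¬(s ∧ ¬p) ∨ q) ∧ (q → (s ∧ ¬p))) ∨ q) ∨ ¬t   [eliminate →]
≡ ¬q ∨ ¬(¬((¬(s ∧ ¬p) ∨ q) ∧ (¬q ∨ (s ∧ ¬p))) ∨ q) ∨ ¬t   [eliminate →]
≡ ¬q ∨ (¬¬((¬(s ∧ ¬p) ∨ q) ∧ (¬q ∨ (s ∧ ¬p))) ∧ ¬q) ∨ ¬t   [De Morgan]
≡ ¬q ∨ ((¬(s ∧ ¬p) ∨ q) ∧ (¬q ∨ (s ∧ ¬p)) ∧ ¬q) ∨ ¬t   [double negation]
≡ ¬q ∨ ((¬s ∨ ¬¬p ∨ q) ∧ (¬q ∨ (s ∧ ¬p)) ∧ ¬q) ∨ ¬t   [De Morgan]
≡ ¬q ∨ ((¬s ∨ p ∨ q) ∧ (¬q ∨ (s ∧ ¬p)) ∧ ¬q) ∨ ¬t   [double negation]
≡ (¬q ∨ ¬s ∨ p ∨ q ∨ ¬t) ∧ (¬q ∨ ¬q ∨ s ∨ ¬t) ∧ (¬q ∨ ¬q ∨ ¬p ∨ ¬t) ∧ (¬q ∨ ¬q ∨ ¬t)   [distribute ∨ over ∧]
≡ ¬q ∨ ¬t   [simplify]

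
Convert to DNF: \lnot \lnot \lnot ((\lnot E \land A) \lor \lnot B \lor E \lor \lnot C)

\lnot A \land B \land \lnot E \land C

\lnot \lnot \lnot ((\lnot E \land A) \lor \lnot B \lor E \lor \lnot C)
⇔ \lnot ((\lnot E \land A) \lor \lnot B \lor E \lor \lnot C)
⇔ \lnot (\lnot E \land A) \land \lnot \lnot B \land \lnot E \land \lnot \lnot C
⇔ (\lnot \lnot E \lor \lnot A) \land \lnot \lnot B \land \lnot E \land \lnot \lnot C
⇔ (E \lor \lnot A) \land \lnot \lnot B \land \lnot E \land \lnot \lnot C
⇔ (E \lor \lnot A) \land B \land \lnot E \land \lnot \lnot C
⇔ (E \lor \lnot A) \land B \land \lnot E \land C
⇔ (E \land B \land \lnot E \land C) \lor (\lnot A \land B \land \lnot E \land C)
⇔ \lnot A \land B \land \lnot E \land C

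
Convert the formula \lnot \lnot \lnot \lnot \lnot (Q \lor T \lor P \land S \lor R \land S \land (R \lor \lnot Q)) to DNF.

\lnot Q \land \lnot T \land \lnot P \land \lnot R \lor \lnot Q \land \lnot T \land \lnot S

\lnot \lnot \lnot \lnot \lnot (Q \lor T \lor P \land S \lor R \land S \land (R \lor \lnot Q))
≡ \lnot \lnot \lnot (Q \lor T \lor P \land S \lor R \land S \land (R \lor \lnot Q))   [double negation]
≡ \lnot (Q \lor T \lor P \land S \lor R \land S \land (R \lor \lnot Q))   [double negation]
≡ \lnot Q \land \lnot T \land \lnot (P \land S) \land \lnot (R \land S \land (R \lor \lnot Q))   [De Morgan]
≡ \lnot Q \land \lnot T \land (\lnot P \lor \lnot S) \land \lnot (R \land S \land (R \lor \lnot Q))   [De Morgan]
≡ \lnot Q \land \lnot T \land (\lnot P \lor \lnot S) \land (\lnot R \lor \lnot S \lor \lnot (R \lor \lnot Q))   [De Morgan]
≡ \lnot Q \land \lnot T \land (\lnot P \lor \lnot S) \land (\lnot R \lor \lnot S \lor \lnot R \land \lnot \lnot Q)   [De Morgan]
≡ \lnot Q \land \lnot T \land (\lnot P \lor \lnot S) \land (\lnot R \lor \lnot S \lor \lnot R \land Q)   [double negation]
≡ \lnot Q \land \lnot T \land \lnot P \land \lnot R \lor \lnot Q \land \lnot T \land \lnot P \land \lnot S \lor \lnot Q \land \lnot T \land \lnot P \land \lnot R \land Q \lor \lnot Q \land \lnot T \land \lnot S \land \lnot R \lor \lnot Q \land \lnot T \land \lnot S \land \lnot S \lor \lnot Q \land \lnot T \land \lnot S \land \lnot R \land Q   [distribute \land over \lor]
≡ \lnot Q \land \lnot T \land \lnot P \land \lnot R \lor \lnot Q \land \lnot T \land \lnot S   [simplify]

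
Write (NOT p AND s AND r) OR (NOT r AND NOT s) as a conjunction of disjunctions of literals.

(NOT p AND s AND r) OR (NOT r AND NOT s)
⇔ (NOT p OR NOT r) AND (NOT p OR NOT s) AND (s OR NOT r) AND (s OR NOT s) AND (r OR NOT r) AND (r OR NOT s)
⇔ (NOT p OR NOT r) AND (NOT p OR NOT s) AND (s OR NOT r) AND (r OR NOT s)

(NOT p OR NOT r) AND (NOT p OR NOT s) AND (s OR NOT r) AND (r OR NOT s)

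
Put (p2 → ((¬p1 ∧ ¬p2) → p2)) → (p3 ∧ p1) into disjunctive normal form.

p3 ∧ p1

(p2 → ((¬p1 ∧ ¬p2) → p2)) → (p3 ∧ p1)
≡ ¬(p2 → ((¬p1 ∧ ¬p2) → p2)) ∨ (p3 ∧ p1)   [eliminate →]
≡ ¬(¬p2 ∨ ((¬p1 ∧ ¬p2) → p2)) ∨ (p3 ∧ p1)   [eliminate →]
≡ ¬(¬p2 ∨ ¬(¬p1 ∧ ¬p2) ∨ p2) ∨ (p3 ∧ p1)   [eliminate →]
≡ (¬¬p2 ∧ ¬¬(¬p1 ∧ ¬p2) ∧ ¬p2) ∨ (p3 ∧ p1)   [De Morgan]
≡ (p2 ∧ ¬¬(¬p1 ∧ ¬p2) ∧ ¬p2) ∨ (p3 ∧ p1)   [double negation]
≡ (p2 ∧ ¬p1 ∧ ¬p2 ∧ ¬p2) ∨ (p3 ∧ p1)   [double negation]
≡ p3 ∧ p1   [simplify]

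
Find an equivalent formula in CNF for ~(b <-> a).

~(b <-> a)
≡ ~((b -> a) & (a -> b))   — eliminate <->
≡ ~((~b | a) & (a -> b))   — eliminate ->
≡ ~((~b | a) & (~a | b))   — eliminate ->
≡ ~(~b | a) | ~(~a | b)   — De Morgan
≡ (~~b & ~a) | ~(~a | b)   — De Morgan
≡ (b & ~a) | ~(~a | b)   — double negation
≡ (b & ~a) | (~~a & ~b)   — De Morgan
≡ (b & ~a) | (a & ~b)   — double negation
≡ (b | a) & (b | ~b) & (~a | a) & (~a | ~b)   — distribute | over &
≡ (b | a) & (~a | ~b)   — simplify

(b | a) & (~a | ~b)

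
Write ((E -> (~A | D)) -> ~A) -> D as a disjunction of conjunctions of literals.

(~E & A) | D

((E -> (~A | D)) -> ~A) -> D
≡ ~((E -> (~A | D)) -> ~A) | D   [eliminate ->]
≡ ~(~(E -> (~A | D)) | ~A) | D   [eliminate ->]
≡ ~(~(~E | ~A | D) | ~A) | D   [eliminate ->]
≡ (~~(~E | ~A | D) & ~~A) | D   [De Morgan]
≡ ((~E | ~A | D) & ~~A) | D   [double negation]
≡ ((~E | ~A | D) & A) | D   [double negation]
≡ (~E & A) | (~A & A) | (D & A) | D   [distribute & over |]
≡ (~E & A) | D   [simplify]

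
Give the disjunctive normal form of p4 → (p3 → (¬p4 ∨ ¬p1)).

¬p4 ∨ ¬p3 ∨ ¬p1

p4 → (p3 → (¬p4 ∨ ¬p1))
= ¬p4 ∨ (p3 → (¬p4 ∨ ¬p1))   [eliminate →]
= ¬p4 ∨ ¬p3 ∨ ¬p4 ∨ ¬p1   [eliminate →]
= ¬p4 ∨ ¬p3 ∨ ¬p1   [simplify]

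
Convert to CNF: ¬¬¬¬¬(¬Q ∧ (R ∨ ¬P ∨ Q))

¬¬¬¬¬(¬Q ∧ (R ∨ ¬P ∨ Q))
= ¬¬¬(¬Q ∧ (R ∨ ¬P ∨ Q))   [double negation]
= ¬(¬Q ∧ (R ∨ ¬P ∨ Q))   [double negation]
= ¬¬Q ∨ ¬(R ∨ ¬P ∨ Q)   [De Morgan]
= Q ∨ ¬(R ∨ ¬P ∨ Q)   [double negation]
= Q ∨ (¬R ∧ ¬¬P ∧ ¬Q)   [De Morgan]
= Q ∨ (¬R ∧ P ∧ ¬Q)   [double negation]
= (Q ∨ ¬R) ∧ (Q ∨ P) ∧ (Q ∨ ¬Q)   [distribute ∨ over ∧]
= (Q ∨ ¬R) ∧ (Q ∨ P)   [simplify]

(Q ∨ ¬R) ∧ (Q ∨ P)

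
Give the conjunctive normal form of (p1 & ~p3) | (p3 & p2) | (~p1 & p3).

(p1 & ~p3) | (p3 & p2) | (~p1 & p3)
≡ (p1 | p3 | ~p1) & (p1 | p3 | p3) & (p1 | p2 | ~p1) & (p1 | p2 | p3) & (~p3 | p3 | ~p1) & (~p3 | p3 | p3) & (~p3 | p2 | ~p1) & (~p3 | p2 | p3)   (distribute | over &)
≡ (p1 | p3) & (~p3 | p2 | ~p1)   (simplify)

(p1 | p3) & (~p3 | p2 | ~p1)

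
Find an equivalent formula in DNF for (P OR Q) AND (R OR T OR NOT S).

(P AND R) OR (P AND T) OR (P AND NOT S) OR (Q AND R) OR (Q AND T) OR (Q AND NOT S)

(P OR Q) AND (R OR T OR NOT S)
= (P AND R) OR (P AND T) OR (P AND NOT S) OR (Q AND R) OR (Q AND T) OR (Q AND NOT S)   [distribute AND over OR]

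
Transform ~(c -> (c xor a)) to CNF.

c & (~c | a)

~(c -> (c xor a))
≡ ~(~c | (c xor a))
≡ ~(~c | ((c | a) & ~(c & a)))
≡ ~~c & ~((c | a) & ~(c & a))
≡ c & ~((c | a) & ~(c & a))
≡ c & (~(c | a) | ~~(c & a))
≡ c & ((~c & ~a) | ~~(c & a))
≡ c & ((~c & ~a) | (c & a))
≡ c & (~c | c) & (~c | a) & (~a | c) & (~a | a)
≡ c & (~c | a)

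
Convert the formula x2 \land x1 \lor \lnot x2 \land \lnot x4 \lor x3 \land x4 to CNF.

x2 \land x1 \lor \lnot x2 \land \lnot x4 \lor x3 \land x4
= (x2 \lor \lnot x2 \lor x3) \land (x2 \lor \lnot x2 \lor x4) \land (x2 \lor \lnot x4 \lor x3) \land (x2 \lor \lnot x4 \lor x4) \land (x1 \lor \lnot x2 \lor x3) \land (x1 \lor \lnot x2 \lor x4) \land (x1 \lor \lnot x4 \lor x3) \land (x1 \lor \lnot x4 \lor x4)   [distribute \lor over \land]
= (x2 \lor \lnot x4 \lor x3) \land (x1 \lor \lnot x2 \lor x3) \land (x1 \lor \lnot x2 \lor x4) \land (x1 \lor \lnot x4 \lor x3)   [simplify]

(x2 \lor \lnot x4 \lor x3) \land (x1 \lor \lnot x2 \lor x3) \land (x1 \lor \lnot x2 \lor x4) \land (x1 \lor \lnot x4 \lor x3)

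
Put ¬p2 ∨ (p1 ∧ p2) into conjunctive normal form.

¬p2 ∨ (p1 ∧ p2)
≡ (¬p2 ∨ p1) ∧ (¬p2 ∨ p2)   (distribute ∨ over ∧)
≡ ¬p2 ∨ p1   (simplify)

¬p2 ∨ p1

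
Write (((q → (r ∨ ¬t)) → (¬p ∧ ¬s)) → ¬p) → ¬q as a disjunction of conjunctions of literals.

(q ∧ ¬r ∧ t ∧ p) ∨ ¬q

(((q → (r ∨ ¬t)) → (¬p ∧ ¬s)) → ¬p) → ¬q
⇔ ¬(((q → (r ∨ ¬t)) → (¬p ∧ ¬s)) → ¬p) ∨ ¬q   (eliminate →)
⇔ ¬(¬((q → (r ∨ ¬t)) → (¬p ∧ ¬s)) ∨ ¬p) ∨ ¬q   (eliminate →)
⇔ ¬(¬(¬(q → (r ∨ ¬t)) ∨ (¬p ∧ ¬s)) ∨ ¬p) ∨ ¬q   (eliminate →)
⇔ ¬(¬(¬(¬q ∨ r ∨ ¬t) ∨ (¬p ∧ ¬s)) ∨ ¬p) ∨ ¬q   (eliminate →)
⇔ (¬¬(¬(¬q ∨ r ∨ ¬t) ∨ (¬p ∧ ¬s)) ∧ ¬¬p) ∨ ¬q   (De Morgan)
⇔ ((¬(¬q ∨ r ∨ ¬t) ∨ (¬p ∧ ¬s)) ∧ ¬¬p) ∨ ¬q   (double negation)
⇔ (((¬¬q ∧ ¬r ∧ ¬¬t) ∨ (¬p ∧ ¬s)) ∧ ¬¬p) ∨ ¬q   (De Morgan)
⇔ (((q ∧ ¬r ∧ ¬¬t) ∨ (¬p ∧ ¬s)) ∧ ¬¬p) ∨ ¬q   (double negation)
⇔ (((q ∧ ¬r ∧ t) ∨ (¬p ∧ ¬s)) ∧ ¬¬p) ∨ ¬q   (double negation)
⇔ (((q ∧ ¬r ∧ t) ∨ (¬p ∧ ¬s)) ∧ p) ∨ ¬q   (double negation)
⇔ (q ∧ ¬r ∧ t ∧ p) ∨ (¬p ∧ ¬s ∧ p) ∨ ¬q   (distribute ∧ over ∨)
⇔ (q ∧ ¬r ∧ t ∧ p) ∨ ¬q   (simplify)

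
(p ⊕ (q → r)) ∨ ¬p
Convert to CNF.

(p ⊕ (q → r)) ∨ ¬p
≡ ((p ∨ (q → r)) ∧ ¬(p ∧ (q → r))) ∨ ¬p   [expand ⊕]
≡ ((p ∨ ¬q ∨ r) ∧ ¬(p ∧ (q → r))) ∨ ¬p   [eliminate →]
≡ ((p ∨ ¬q ∨ r) ∧ ¬(p ∧ (¬q ∨ r))) ∨ ¬p   [eliminate →]
≡ ((p ∨ ¬q ∨ r) ∧ (¬p ∨ ¬(¬q ∨ r))) ∨ ¬p   [De Morgan]
≡ ((p ∨ ¬q ∨ r) ∧ (¬p ∨ (¬¬q ∧ ¬r))) ∨ ¬p   [De Morgan]
≡ ((p ∨ ¬q ∨ r) ∧ (¬p ∨ (q ∧ ¬r))) ∨ ¬p   [double negation]
≡ (p ∨ ¬q ∨ r ∨ ¬p) ∧ (¬p ∨ q ∨ ¬p) ∧ (¬p ∨ ¬r ∨ ¬p)   [distribute ∨ over ∧]
≡ (¬p ∨ q) ∧ (¬p ∨ ¬r)   [simplify]

(¬p ∨ q) ∧ (¬p ∨ ¬r)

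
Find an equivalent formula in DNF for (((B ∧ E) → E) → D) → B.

(((B ∧ E) → E) → D) → B
≡ ¬(((B ∧ E) → E) → D) ∨ B   [eliminate →]
≡ ¬(¬((B ∧ E) → E) ∨ D) ∨ B   [eliminate →]
≡ ¬(¬(¬(B ∧ E) ∨ E) ∨ D) ∨ B   [eliminate →]
≡ (¬¬(¬(B ∧ E) ∨ E) ∧ ¬D) ∨ B   [De Morgan]
≡ ((¬(B ∧ E) ∨ E) ∧ ¬D) ∨ B   [double negation]
≡ ((¬B ∨ ¬E ∨ E) ∧ ¬D) ∨ B   [De Morgan]
≡ (¬B ∧ ¬D) ∨ (¬E ∧ ¬D) ∨ (E ∧ ¬D) ∨ B   [distribute ∧ over ∨]

(¬B ∧ ¬D) ∨ (¬E ∧ ¬D) ∨ (E ∧ ¬D) ∨ B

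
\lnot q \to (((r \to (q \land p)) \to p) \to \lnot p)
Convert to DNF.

q \lor \lnot p

\lnot q \to (((r \to (q \land p)) \to p) \to \lnot p)
≡ \lnot \lnot q \lor (((r \to (q \land p)) \to p) \to \lnot p)   (eliminate \to)
≡ \lnot \lnot q \lor \lnot ((r \to (q \land p)) \to p) \lor \lnot p   (eliminate \to)
≡ \lnot \lnot q \lor \lnot (\lnot (r \to (q \land p)) \lor p) \lor \lnot p   (eliminate \to)
≡ \lnot \lnot q \lor \lnot (\lnot (\lnot r \lor (q \land p)) \lor p) \lor \lnot p   (eliminate \to)
≡ q \lor \lnot (\lnot (\lnot r \lor (q \land p)) \lor p) \lor \lnot p   (double negation)
≡ q \lor (\lnot \lnot (\lnot r \lor (q \land p)) \land \lnot p) \lor \lnot p   (De Morgan)
≡ q \lor ((\lnot r \lor (q \land p)) \land \lnot p) \lor \lnot p   (double negation)
≡ q \lor (\lnot r \land \lnot p) \lor (q \land p \land \lnot p) \lor \lnot p   (distribute \land over \lor)
≡ q \lor \lnot p   (simplify)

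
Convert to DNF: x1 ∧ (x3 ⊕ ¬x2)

x1 ∧ (x3 ⊕ ¬x2)
= x1 ∧ (x3 ∧ ¬¬x2 ∨ ¬x3 ∧ ¬x2)   [expand ⊕]
= x1 ∧ (x3 ∧ x2 ∨ ¬x3 ∧ ¬x2)   [double negation]
= x1 ∧ x3 ∧ x2 ∨ x1 ∧ ¬x3 ∧ ¬x2   [distribute ∧ over ∨]

x1 ∧ x3 ∧ x2 ∨ x1 ∧ ¬x3 ∧ ¬x2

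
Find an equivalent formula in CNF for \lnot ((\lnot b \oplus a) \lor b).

(b \lor a) \land \lnot b

\lnot ((\lnot b \oplus a) \lor b)
≡ \lnot (((\lnot b \lor a) \land \lnot (\lnot b \land a)) \lor b)   (expand \oplus)
≡ \lnot ((\lnot b \lor a) \land \lnot (\lnot b \land a)) \land \lnot b   (De Morgan)
≡ (\lnot (\lnot b \lor a) \lor \lnot \lnot (\lnot b \land a)) \land \lnot b   (De Morgan)
≡ ((\lnot \lnot b \land \lnot a) \lor \lnot \lnot (\lnot b \land a)) \land \lnot b   (De Morgan)
≡ ((b \land \lnot a) \lor \lnot \lnot (\lnot b \land a)) \land \lnot b   (double negation)
≡ ((b \land \lnot a) \lor (\lnot b \land a)) \land \lnot b   (double negation)
≡ (b \lor \lnot b) \land (b \lor a) \land (\lnot a \lor \lnot b) \land (\lnot a \lor a) \land \lnot b   (distribute \lor over \land)
≡ (b \lor a) \land \lnot b   (simplify)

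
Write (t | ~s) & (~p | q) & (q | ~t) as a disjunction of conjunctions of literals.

(t | ~s) & (~p | q) & (q | ~t)
≡ (t & ~p & q) | (t & ~p & ~t) | (t & q & q) | (t & q & ~t) | (~s & ~p & q) | (~s & ~p & ~t) | (~s & q & q) | (~s & q & ~t)   — distribute & over |
≡ (t & q) | (~s & ~p & ~t) | (~s & q)   — simplify

(t & q) | (~s & ~p & ~t) | (~s & q)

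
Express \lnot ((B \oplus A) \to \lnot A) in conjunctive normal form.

\lnot ((B \oplus A) \to \lnot A)
≡ \lnot (\lnot (B \oplus A) \lor \lnot A)   [eliminate \to]
≡ \lnot (\lnot ((B \lor A) \land \lnot (B \land A)) \lor \lnot A)   [expand \oplus]
≡ \lnot \lnot ((B \lor A) \land \lnot (B \land A)) \land \lnot \lnot A   [De Morgan]
≡ (B \lor A) \land \lnot (B \land A) \land \lnot \lnot A   [double negation]
≡ (B \lor A) \land (\lnot B \lor \lnot A) \land \lnot \lnot A   [De Morgan]
≡ (B \lor A) \land (\lnot B \lor \lnot A) \land A   [double negation]
≡ (\lnot B \lor \lnot A) \land A   [simplify]

(\lnot B \lor \lnot A) \land A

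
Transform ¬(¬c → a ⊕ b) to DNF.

¬(¬c → a ⊕ b)
≡ ¬(¬¬c ∨ (a ⊕ b))   (eliminate →)
≡ ¬(¬¬c ∨ a ∧ ¬b ∨ ¬a ∧ b)   (expand ⊕)
≡ ¬¬¬c ∧ ¬(a ∧ ¬b) ∧ ¬(¬a ∧ b)   (De Morgan)
≡ ¬c ∧ ¬(a ∧ ¬b) ∧ ¬(¬a ∧ b)   (double negation)
≡ ¬c ∧ (¬a ∨ ¬¬b) ∧ ¬(¬a ∧ b)   (De Morgan)
≡ ¬c ∧ (¬a ∨ b) ∧ ¬(¬a ∧ b)   (double negation)
≡ ¬c ∧ (¬a ∨ b) ∧ (¬¬a ∨ ¬b)   (De Morgan)
≡ ¬c ∧ (¬a ∨ b) ∧ (a ∨ ¬b)   (double negation)
≡ ¬c ∧ ¬a ∧ a ∨ ¬c ∧ ¬a ∧ ¬b ∨ ¬c ∧ b ∧ a ∨ ¬c ∧ b ∧ ¬b   (distribute ∧ over ∨)
≡ ¬c ∧ ¬a ∧ ¬b ∨ ¬c ∧ b ∧ a   (simplify)

¬c ∧ ¬a ∧ ¬b ∨ ¬c ∧ b ∧ a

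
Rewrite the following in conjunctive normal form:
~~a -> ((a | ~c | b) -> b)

~~a -> ((a | ~c | b) -> b)
= ~~~a | ((a | ~c | b) -> b)   [eliminate ->]
= ~~~a | ~(a | ~c | b) | b   [eliminate ->]
= ~a | ~(a | ~c | b) | b   [double negation]
= ~a | (~a & ~~c & ~b) | b   [De Morgan]
= ~a | (~a & c & ~b) | b   [double negation]
= (~a | ~a | b) & (~a | c | b) & (~a | ~b | b)   [distribute | over &]
= ~a | b   [simplify]

~a | b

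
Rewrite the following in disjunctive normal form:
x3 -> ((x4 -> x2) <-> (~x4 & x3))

x3 -> ((x4 -> x2) <-> (~x4 & x3))
≡ ~x3 | ((x4 -> x2) <-> (~x4 & x3))   [eliminate ->]
≡ ~x3 | (((x4 -> x2) -> (~x4 & x3)) & ((~x4 & x3) -> (x4 -> x2)))   [eliminate <->]
≡ ~x3 | ((~(x4 -> x2) | (~x4 & x3)) & ((~x4 & x3) -> (x4 -> x2)))   [eliminate ->]
≡ ~x3 | ((~(~x4 | x2) | (~x4 & x3)) & ((~x4 & x3) -> (x4 -> x2)))   [eliminate ->]
≡ ~x3 | ((~(~x4 | x2) | (~x4 & x3)) & (~(~x4 & x3) | (x4 -> x2)))   [eliminate ->]
≡ ~x3 | ((~(~x4 | x2) | (~x4 & x3)) & (~(~x4 & x3) | ~x4 | x2))   [eliminate ->]
≡ ~x3 | (((~~x4 & ~x2) | (~x4 & x3)) & (~(~x4 & x3) | ~x4 | x2))   [De Morgan]
≡ ~x3 | (((x4 & ~x2) | (~x4 & x3)) & (~(~x4 & x3) | ~x4 | x2))   [double negation]
≡ ~x3 | (((x4 & ~x2) | (~x4 & x3)) & (~~x4 | ~x3 | ~x4 | x2))   [De Morgan]
≡ ~x3 | (((x4 & ~x2) | (~x4 & x3)) & (x4 | ~x3 | ~x4 | x2))   [double negation]
≡ ~x3 | (x4 & ~x2 & x4) | (x4 & ~x2 & ~x3) | (x4 & ~x2 & ~x4) | (x4 & ~x2 & x2) | (~x4 & x3 & x4) | (~x4 & x3 & ~x3) | (~x4 & x3 & ~x4) | (~x4 & x3 & x2)   [distribute & over |]
≡ ~x3 | (x4 & ~x2) | (~x4 & x3)   [simplify]

~x3 | (x4 & ~x2) | (~x4 & x3)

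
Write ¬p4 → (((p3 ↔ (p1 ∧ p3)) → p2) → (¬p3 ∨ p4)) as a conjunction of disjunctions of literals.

(p4 ∨ ¬p3 ∨ p1) ∧ (p4 ∨ ¬p2 ∨ ¬p3)

¬p4 → (((p3 ↔ (p1 ∧ p3)) → p2) → (¬p3 ∨ p4))
= ¬¬p4 ∨ (((p3 ↔ (p1 ∧ p3)) → p2) → (¬p3 ∨ p4))   [eliminate →]
= ¬¬p4 ∨ ¬((p3 ↔ (p1 ∧ p3)) → p2) ∨ ¬p3 ∨ p4   [eliminate →]
= ¬¬p4 ∨ ¬(¬(p3 ↔ (p1 ∧ p3)) ∨ p2) ∨ ¬p3 ∨ p4   [eliminate →]
= ¬¬p4 ∨ ¬(¬((p3 → (p1 ∧ p3)) ∧ ((p1 ∧ p3) → p3)) ∨ p2) ∨ ¬p3 ∨ p4   [eliminate ↔]
= ¬¬p4 ∨ ¬(¬((¬p3 ∨ (p1 ∧ p3)) ∧ ((p1 ∧ p3) → p3)) ∨ p2) ∨ ¬p3 ∨ p4   [eliminate →]
= ¬¬p4 ∨ ¬(¬((¬p3 ∨ (p1 ∧ p3)) ∧ (¬(p1 ∧ p3) ∨ p3)) ∨ p2) ∨ ¬p3 ∨ p4   [eliminate →]
= p4 ∨ ¬(¬((¬p3 ∨ (p1 ∧ p3)) ∧ (¬(p1 ∧ p3) ∨ p3)) ∨ p2) ∨ ¬p3 ∨ p4   [double negation]
= p4 ∨ (¬¬((¬p3 ∨ (p1 ∧ p3)) ∧ (¬(p1 ∧ p3) ∨ p3)) ∧ ¬p2) ∨ ¬p3 ∨ p4   [De Morgan]
= p4 ∨ ((¬p3 ∨ (p1 ∧ p3)) ∧ (¬(p1 ∧ p3) ∨ p3) ∧ ¬p2) ∨ ¬p3 ∨ p4   [double negation]
= p4 ∨ ((¬p3 ∨ (p1 ∧ p3)) ∧ (¬p1 ∨ ¬p3 ∨ p3) ∧ ¬p2) ∨ ¬p3 ∨ p4   [De Morgan]
= (p4 ∨ ¬p3 ∨ p1 ∨ ¬p3 ∨ p4) ∧ (p4 ∨ ¬p3 ∨ p3 ∨ ¬p3 ∨ p4) ∧ (p4 ∨ ¬p1 ∨ ¬p3 ∨ p3 ∨ ¬p3 ∨ p4) ∧ (p4 ∨ ¬p2 ∨ ¬p3 ∨ p4)   [distribute ∨ over ∧]
= (p4 ∨ ¬p3 ∨ p1) ∧ (p4 ∨ ¬p2 ∨ ¬p3)   [simplify]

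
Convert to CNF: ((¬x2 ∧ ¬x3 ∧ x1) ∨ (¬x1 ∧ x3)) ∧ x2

((¬x2 ∧ ¬x3 ∧ x1) ∨ (¬x1 ∧ x3)) ∧ x2
≡ (¬x2 ∨ ¬x1) ∧ (¬x2 ∨ x3) ∧ (¬x3 ∨ ¬x1) ∧ (¬x3 ∨ x3) ∧ (x1 ∨ ¬x1) ∧ (x1 ∨ x3) ∧ x2
≡ (¬x2 ∨ ¬x1) ∧ (¬x2 ∨ x3) ∧ (¬x3 ∨ ¬x1) ∧ (x1 ∨ x3) ∧ x2

(¬x2 ∨ ¬x1) ∧ (¬x2 ∨ x3) ∧ (¬x3 ∨ ¬x1) ∧ (x1 ∨ x3) ∧ x2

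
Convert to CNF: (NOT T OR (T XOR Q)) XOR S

(NOT T OR (T XOR Q)) XOR S
≡ (NOT T OR (T XOR Q) OR S) AND NOT ((NOT T OR (T XOR Q)) AND S)   — expand XOR
≡ (NOT T OR ((T OR Q) AND NOT (T AND Q)) OR S) AND NOT ((NOT T OR (T XOR Q)) AND S)   — expand XOR
≡ (NOT T OR ((T OR Q) AND NOT (T AND Q)) OR S) AND NOT ((NOT T OR ((T OR Q) AND NOT (T AND Q))) AND S)   — expand XOR
≡ (NOT T OR ((T OR Q) AND (NOT T OR NOT Q)) OR S) AND NOT ((NOT T OR ((T OR Q) AND NOT (T AND Q))) AND S)   — De Morgan
≡ (NOT T OR ((T OR Q) AND (NOT T OR NOT Q)) OR S) AND (NOT (NOT T OR ((T OR Q) AND NOT (T AND Q))) OR NOT S)   — De Morgan
≡ (NOT T OR ((T OR Q) AND (NOT T OR NOT Q)) OR S) AND ((NOT NOT T AND NOT ((T OR Q) AND NOT (T AND Q))) OR NOT S)   — De Morgan
≡ (NOT T OR ((T OR Q) AND (NOT T OR NOT Q)) OR S) AND ((T AND NOT ((T OR Q) AND NOT (T AND Q))) OR NOT S)   — double negation
≡ (NOT T OR ((T OR Q) AND (NOT T OR NOT Q)) OR S) AND ((T AND (NOT (T OR Q) OR NOT NOT (T AND Q))) OR NOT S)   — De Morgan
≡ (NOT T OR ((T OR Q) AND (NOT T OR NOT Q)) OR S) AND ((T AND ((NOT T AND NOT Q) OR NOT NOT (T AND Q))) OR NOT S)   — De Morgan
≡ (NOT T OR ((T OR Q) AND (NOT T OR NOT Q)) OR S) AND ((T AND ((NOT T AND NOT Q) OR (T AND Q))) OR NOT S)   — double negation
≡ (NOT T OR T OR Q OR S) AND (NOT T OR NOT T OR NOT Q OR S) AND (T OR NOT S) AND (NOT T OR T OR NOT S) AND (NOT T OR Q OR NOT S) AND (NOT Q OR T OR NOT S) AND (NOT Q OR Q OR NOT S)   — distribute OR over AND
≡ (NOT T OR NOT Q OR S) AND (T OR NOT S) AND (NOT T OR Q OR NOT S)   — simplify

(NOT T OR NOT Q OR S) AND (T OR NOT S) AND (NOT T OR Q OR NOT S)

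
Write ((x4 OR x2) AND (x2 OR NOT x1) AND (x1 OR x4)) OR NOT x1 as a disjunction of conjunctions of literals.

((x4 OR x2) AND (x2 OR NOT x1) AND (x1 OR x4)) OR NOT x1
= (x4 AND x2 AND x1) OR (x4 AND x2 AND x4) OR (x4 AND NOT x1 AND x1) OR (x4 AND NOT x1 AND x4) OR (x2 AND x2 AND x1) OR (x2 AND x2 AND x4) OR (x2 AND NOT x1 AND x1) OR (x2 AND NOT x1 AND x4) OR NOT x1
= (x4 AND x2) OR (x2 AND x1) OR NOT x1

(x4 AND x2) OR (x2 AND x1) OR NOT x1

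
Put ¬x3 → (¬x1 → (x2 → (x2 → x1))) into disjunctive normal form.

x3 ∨ x1 ∨ ¬x2

¬x3 → (¬x1 → (x2 → (x2 → x1)))
≡ ¬¬x3 ∨ (¬x1 → (x2 → (x2 → x1)))   — eliminate →
≡ ¬¬x3 ∨ ¬¬x1 ∨ (x2 → (x2 → x1))   — eliminate →
≡ ¬¬x3 ∨ ¬¬x1 ∨ ¬x2 ∨ (x2 → x1)   — eliminate →
≡ ¬¬x3 ∨ ¬¬x1 ∨ ¬x2 ∨ ¬x2 ∨ x1   — eliminate →
≡ x3 ∨ ¬¬x1 ∨ ¬x2 ∨ ¬x2 ∨ x1   — double negation
≡ x3 ∨ x1 ∨ ¬x2 ∨ ¬x2 ∨ x1   — double negation
≡ x3 ∨ x1 ∨ ¬x2   — simplify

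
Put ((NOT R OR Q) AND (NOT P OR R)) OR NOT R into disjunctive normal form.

((NOT R OR Q) AND (NOT P OR R)) OR NOT R
⇔ (NOT R AND NOT P) OR (NOT R AND R) OR (Q AND NOT P) OR (Q AND R) OR NOT R   — distribute AND over OR
⇔ (Q AND NOT P) OR (Q AND R) OR NOT R   — simplify

(Q AND NOT P) OR (Q AND R) OR NOT R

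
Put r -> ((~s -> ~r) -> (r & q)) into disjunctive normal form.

~r | (~s & r) | (r & q)

r -> ((~s -> ~r) -> (r & q))
⇔ ~r | ((~s -> ~r) -> (r & q))   [eliminate ->]
⇔ ~r | ~(~s -> ~r) | (r & q)   [eliminate ->]
⇔ ~r | ~(~~s | ~r) | (r & q)   [eliminate ->]
⇔ ~r | (~~~s & ~~r) | (r & q)   [De Morgan]
⇔ ~r | (~s & ~~r) | (r & q)   [double negation]
⇔ ~r | (~s & r) | (r & q)   [double negation]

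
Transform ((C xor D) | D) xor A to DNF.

((C xor D) | D) xor A
≡ (((C xor D) | D) & ~A) | (~((C xor D) | D) & A)   (expand xor)
≡ (((C & ~D) | (~C & D) | D) & ~A) | (~((C xor D) | D) & A)   (expand xor)
≡ (((C & ~D) | (~C & D) | D) & ~A) | (~((C & ~D) | (~C & D) | D) & A)   (expand xor)
≡ (((C & ~D) | (~C & D) | D) & ~A) | (~(C & ~D) & ~(~C & D) & ~D & A)   (De Morgan)
≡ (((C & ~D) | (~C & D) | D) & ~A) | ((~C | ~~D) & ~(~C & D) & ~D & A)   (De Morgan)
≡ (((C & ~D) | (~C & D) | D) & ~A) | ((~C | D) & ~(~C & D) & ~D & A)   (double negation)
≡ (((C & ~D) | (~C & D) | D) & ~A) | ((~C | D) & (~~C | ~D) & ~D & A)   (De Morgan)
≡ (((C & ~D) | (~C & D) | D) & ~A) | ((~C | D) & (C | ~D) & ~D & A)   (double negation)
≡ (C & ~D & ~A) | (~C & D & ~A) | (D & ~A) | (~C & C & ~D & A) | (~C & ~D & ~D & A) | (D & C & ~D & A) | (D & ~D & ~D & A)   (distribute & over |)
≡ (C & ~D & ~A) | (D & ~A) | (~C & ~D & A)   (simplify)

(C & ~D & ~A) | (D & ~A) | (~C & ~D & A)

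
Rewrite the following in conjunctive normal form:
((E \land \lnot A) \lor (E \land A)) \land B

((E \land \lnot A) \lor (E \land A)) \land B
⇔ (E \lor E) \land (E \lor A) \land (\lnot A \lor E) \land (\lnot A \lor A) \land B   [distribute \lor over \land]
⇔ E \land B   [simplify]

E \land B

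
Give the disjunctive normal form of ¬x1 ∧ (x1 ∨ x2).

¬x1 ∧ x2

¬x1 ∧ (x1 ∨ x2)
= (¬x1 ∧ x1) ∨ (¬x1 ∧ x2)   — distribute ∧ over ∨
= ¬x1 ∧ x2   — simplify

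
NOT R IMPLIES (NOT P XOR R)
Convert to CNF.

R OR NOT P

NOT R IMPLIES (NOT P XOR R)
≡ NOT NOT R OR (NOT P XOR R)
≡ NOT NOT R OR ((NOT P OR R) AND NOT (NOT P AND R))
≡ R OR ((NOT P OR R) AND NOT (NOT P AND R))
≡ R OR ((NOT P OR R) AND (NOT NOT P OR NOT R))
≡ R OR ((NOT P OR R) AND (P OR NOT R))
≡ (R OR NOT P OR R) AND (R OR P OR NOT R)
≡ R OR NOT P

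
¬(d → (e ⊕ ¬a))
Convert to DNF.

¬(d → (e ⊕ ¬a))
≡ ¬(¬d ∨ (e ⊕ ¬a))   — eliminate →
≡ ¬(¬d ∨ (e ∧ ¬¬a) ∨ (¬e ∧ ¬a))   — expand ⊕
≡ ¬¬d ∧ ¬(e ∧ ¬¬a) ∧ ¬(¬e ∧ ¬a)   — De Morgan
≡ d ∧ ¬(e ∧ ¬¬a) ∧ ¬(¬e ∧ ¬a)   — double negation
≡ d ∧ (¬e ∨ ¬¬¬a) ∧ ¬(¬e ∧ ¬a)   — De Morgan
≡ d ∧ (¬e ∨ ¬a) ∧ ¬(¬e ∧ ¬a)   — double negation
≡ d ∧ (¬e ∨ ¬a) ∧ (¬¬e ∨ ¬¬a)   — De Morgan
≡ d ∧ (¬e ∨ ¬a) ∧ (e ∨ ¬¬a)   — double negation
≡ d ∧ (¬e ∨ ¬a) ∧ (e ∨ a)   — double negation
≡ (d ∧ ¬e ∧ e) ∨ (d ∧ ¬e ∧ a) ∨ (d ∧ ¬a ∧ e) ∨ (d ∧ ¬a ∧ a)   — distribute ∧ over ∨
≡ (d ∧ ¬e ∧ a) ∨ (d ∧ ¬a ∧ e)   — simplify

(d ∧ ¬e ∧ a) ∨ (d ∧ ¬a ∧ e)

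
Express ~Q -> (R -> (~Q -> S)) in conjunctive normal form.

Q | ~R | S

~Q -> (R -> (~Q -> S))
≡ ~~Q | (R -> (~Q -> S))   — eliminate ->
≡ ~~Q | ~R | (~Q -> S)   — eliminate ->
≡ ~~Q | ~R | ~~Q | S   — eliminate ->
≡ Q | ~R | ~~Q | S   — double negation
≡ Q | ~R | Q | S   — double negation
≡ Q | ~R | S   — simplify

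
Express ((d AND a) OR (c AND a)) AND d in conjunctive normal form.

((d AND a) OR (c AND a)) AND d
= (d OR c) AND (d OR a) AND (a OR c) AND (a OR a) AND d
= a AND d

a AND d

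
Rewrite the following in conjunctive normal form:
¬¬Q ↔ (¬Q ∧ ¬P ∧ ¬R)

¬¬Q ↔ (¬Q ∧ ¬P ∧ ¬R)
⇔ (¬¬Q → (¬Q ∧ ¬P ∧ ¬R)) ∧ ((¬Q ∧ ¬P ∧ ¬R) → ¬¬Q)   (eliminate ↔)
⇔ (¬¬¬Q ∨ (¬Q ∧ ¬P ∧ ¬R)) ∧ ((¬Q ∧ ¬P ∧ ¬R) → ¬¬Q)   (eliminate →)
⇔ (¬¬¬Q ∨ (¬Q ∧ ¬P ∧ ¬R)) ∧ (¬(¬Q ∧ ¬P ∧ ¬R) ∨ ¬¬Q)   (eliminate →)
⇔ (¬Q ∨ (¬Q ∧ ¬P ∧ ¬R)) ∧ (¬(¬Q ∧ ¬P ∧ ¬R) ∨ ¬¬Q)   (double negation)
⇔ (¬Q ∨ (¬Q ∧ ¬P ∧ ¬R)) ∧ (¬¬Q ∨ ¬¬P ∨ ¬¬R ∨ ¬¬Q)   (De Morgan)
⇔ (¬Q ∨ (¬Q ∧ ¬P ∧ ¬R)) ∧ (Q ∨ ¬¬P ∨ ¬¬R ∨ ¬¬Q)   (double negation)
⇔ (¬Q ∨ (¬Q ∧ ¬P ∧ ¬R)) ∧ (Q ∨ P ∨ ¬¬R ∨ ¬¬Q)   (double negation)
⇔ (¬Q ∨ (¬Q ∧ ¬P ∧ ¬R)) ∧ (Q ∨ P ∨ R ∨ ¬¬Q)   (double negation)
⇔ (¬Q ∨ (¬Q ∧ ¬P ∧ ¬R)) ∧ (Q ∨ P ∨ R ∨ Q)   (double negation)
⇔ (¬Q ∨ ¬Q) ∧ (¬Q ∨ ¬P) ∧ (¬Q ∨ ¬R) ∧ (Q ∨ P ∨ R ∨ Q)   (distribute ∨ over ∧)
⇔ ¬Q ∧ (Q ∨ P ∨ R)   (simplify)

¬Q ∧ (Q ∨ P ∨ R)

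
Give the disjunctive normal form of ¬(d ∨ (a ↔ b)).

(¬d ∧ a ∧ ¬b) ∨ (¬d ∧ b ∧ ¬a)

¬(d ∨ (a ↔ b))
= ¬(d ∨ ((a → b) ∧ (b → a)))   [eliminate ↔]
= ¬(d ∨ ((¬a ∨ b) ∧ (b → a)))   [eliminate →]
= ¬(d ∨ ((¬a ∨ b) ∧ (¬b ∨ a)))   [eliminate →]
= ¬d ∧ ¬((¬a ∨ b) ∧ (¬b ∨ a))   [De Morgan]
= ¬d ∧ (¬(¬a ∨ b) ∨ ¬(¬b ∨ a))   [De Morgan]
= ¬d ∧ ((¬¬a ∧ ¬b) ∨ ¬(¬b ∨ a))   [De Morgan]
= ¬d ∧ ((a ∧ ¬b) ∨ ¬(¬b ∨ a))   [double negation]
= ¬d ∧ ((a ∧ ¬b) ∨ (¬¬b ∧ ¬a))   [De Morgan]
= ¬d ∧ ((a ∧ ¬b) ∨ (b ∧ ¬a))   [double negation]
= (¬d ∧ a ∧ ¬b) ∨ (¬d ∧ b ∧ ¬a)   [distribute ∧ over ∨]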